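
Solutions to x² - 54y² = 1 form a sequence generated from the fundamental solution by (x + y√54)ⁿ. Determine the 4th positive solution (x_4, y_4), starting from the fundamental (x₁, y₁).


Step 1: Find the fundamental solution (x₁, y₁) of x² - 54y² = 1.
  Expand √54 as a continued fraction. a₀ = ⌊√54⌋ = 7; iterate m_{k+1} = d_k·a_k − m_k, d_{k+1} = (54 − m_{k+1}²)/d_k, a_{k+1} = ⌊(a₀ + m_{k+1})/d_{k+1}⌋ (starting m₀ = 0, d₀ = 1), with convergents p_k = a_k·p_{k-1} + p_{k-2}, q_k = a_k·q_{k-1} + q_{k-2} (p₋₁ = 1, q₋₁ = 0):
  k = 0: a₀ = 7; p₀/q₀ = 7/1; p₀² − 54·q₀² = 49 − 54 = -5.
  k = 1: m = 7, d = 5, a = ⌊(7 + 7)/5⌋ = 2; p/q = (2·7 + 1)/(2·1 + 0) = 15/2; p² − 54·q² = 225 − 216 = 9.
  k = 2: m = 3, d = 9, a = ⌊(7 + 3)/9⌋ = 1; p/q = (1·15 + 7)/(1·2 + 1) = 22/3; p² − 54·q² = 484 − 486 = -2.
  k = 3: m = 6, d = 2, a = ⌊(7 + 6)/2⌋ = 6; p/q = (6·22 + 15)/(6·3 + 2) = 147/20; p² − 54·q² = 21609 − 21600 = 9.
  k = 4: m = 6, d = 9, a = ⌊(7 + 6)/9⌋ = 1; p/q = (1·147 + 22)/(1·20 + 3) = 169/23; p² − 54·q² = 28561 − 28566 = -5.
  k = 5: m = 3, d = 5, a = ⌊(7 + 3)/5⌋ = 2; p/q = (2·169 + 147)/(2·23 + 20) = 485/66; p² − 54·q² = 235225 − 235224 = 1.
  The first convergent with p² − 54·q² = 1 gives the fundamental solution (x₁, y₁) = (485, 66).
Step 2: Apply the recurrence (x_{n+1}, y_{n+1}) = (x₁x_n + 54y₁y_n, x₁y_n + y₁x_n) repeatedly.
  From (x_1, y_1) = (485, 66): x_2 = 485·485 + 54·66·66 = 470449; y_2 = 485·66 + 66·485 = 64020.
  From (x_2, y_2) = (470449, 64020): x_3 = 485·470449 + 54·66·64020 = 456335045; y_3 = 485·64020 + 66·470449 = 62099334.
  From (x_3, y_3) = (456335045, 62099334): x_4 = 485·456335045 + 54·66·62099334 = 442644523201; y_4 = 485·62099334 + 66·456335045 = 60236289960.
Step 3: Verify x_4² - 54·y_4² = 195934173919840627286401 - 195934173919840627286400 = 1 (should be 1). ✓

(x_1, y_1) = (485, 66); (x_4, y_4) = (442644523201, 60236289960).


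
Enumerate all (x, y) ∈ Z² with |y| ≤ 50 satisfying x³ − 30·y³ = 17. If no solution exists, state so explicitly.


The equation is x³ - 30y³ = 17. For fixed y, x³ = 30·y³ + 17, so a solution requires the RHS to be a perfect cube.
Strategy: iterate y from -50 to 50, compute RHS = 30·y³ + 17, and check whether it is a (positive or negative) perfect cube.
Check small values of y:
  y = 0: RHS = 17 is not a perfect cube.
  y = 1: RHS = 47 is not a perfect cube.
  y = -1: RHS = -13 is not a perfect cube.
  y = 2: RHS = 257 is not a perfect cube.
  y = -2: RHS = -223 is not a perfect cube.
  y = 3: RHS = 827 is not a perfect cube.
  y = -3: RHS = -793 is not a perfect cube.
Continuing the search up to |y| = 50 finds no solutions either.
No (x, y) in the scanned range satisfies the equation.

No integer solutions with |y| ≤ 50.


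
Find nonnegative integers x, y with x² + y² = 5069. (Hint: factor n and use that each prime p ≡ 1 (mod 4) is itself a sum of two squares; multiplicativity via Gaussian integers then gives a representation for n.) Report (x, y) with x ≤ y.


Step 1: Factor n = 5069 = 37 · 137.
Step 2: Check the mod-4 condition on each prime factor: 37 ≡ 1 (mod 4), exponent 1; 137 ≡ 1 (mod 4), exponent 1.
All primes ≡ 3 (mod 4) appear to even exponent (or don't appear), so by the two-squares theorem n IS expressible as a sum of two squares.
Step 3: Build a representation. Here n = 37 · 137 is a product of primes ≡ 1 (mod 4). Each prime p ≡ 1 (mod 4) is itself a sum of two squares; find a² by testing p − a² for a perfect square:
  37: 37 − 1² = 36 = 6² ⇒ 37 = 1² + 6².
  137: 137 − 1² = 136, 137 − 2² = 133, 137 − 3² = 128, 137 − 4² = 121 = 11² ⇒ 137 = 4² + 11².
  Combine using the Brahmagupta–Fibonacci identity (a² + b²)(c² + d²) = (ac − bd)² + (ad + bc)² = (ac + bd)² + (ad − bc)²:
  37 · 137 = 5069: from (1² + 6²)(4² + 11²), take (1·4 − 6·11, 1·11 + 6·4) = (4 − 66, 11 + 24) = (-62, 35); dropping signs (only squares matter) gives (62, 35); check 62² + 35² = 3844 + 1225 = 5069 ✓.
Step 4: Order so x ≤ y and verify: 35² + 62² = 1225 + 3844 = 5069 = n. ✓

n = 5069 = 35² + 62² (one valid representation with x ≤ y).


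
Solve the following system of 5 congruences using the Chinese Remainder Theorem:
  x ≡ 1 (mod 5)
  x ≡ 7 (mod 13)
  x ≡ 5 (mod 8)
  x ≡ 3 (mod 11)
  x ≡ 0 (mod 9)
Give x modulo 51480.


Product of moduli M = 5 · 13 · 8 · 11 · 9 = 51480.
Merge one congruence at a time:
  Start: x ≡ 1 (mod 5).
  Combine with x ≡ 7 (mod 13); new modulus lcm = 65.
    Write x = 1 + 5·t and substitute into x ≡ 7 (mod 13): 5·t ≡ 7 − 1 = 6 (mod 13).
    The inverse of 5 mod 13 is 8 (since 5·8 = 40 = 3·13 + 1), so t ≡ 8·6 = 48 ≡ 9 (mod 13).
    Then x = 1 + 5·9 = 46, valid modulo lcm(5, 13) = 65: x ≡ 46 (mod 65).
  Combine with x ≡ 5 (mod 8); new modulus lcm = 520.
    Write x = 46 + 65·t and substitute into x ≡ 5 (mod 8): 65·t ≡ 5 − 46 = -41 (mod 8).
    Reduce coefficients mod 8: 1·t ≡ 7 (mod 8).
    So t ≡ 7 (mod 8).
    Then x = 46 + 65·7 = 501, valid modulo lcm(65, 8) = 520: x ≡ 501 (mod 520).
  Combine with x ≡ 3 (mod 11); new modulus lcm = 5720.
    Write x = 501 + 520·t and substitute into x ≡ 3 (mod 11): 520·t ≡ 3 − 501 = -498 (mod 11).
    Reduce coefficients mod 11: 3·t ≡ 8 (mod 11).
    The inverse of 3 mod 11 is 4 (since 3·4 = 12 = 1·11 + 1), so t ≡ 4·8 = 32 ≡ 10 (mod 11).
    Then x = 501 + 520·10 = 5701, valid modulo lcm(520, 11) = 5720: x ≡ 5701 (mod 5720).
  Combine with x ≡ 0 (mod 9); new modulus lcm = 51480.
    Write x = 5701 + 5720·t and substitute into x ≡ 0 (mod 9): 5720·t ≡ 0 − 5701 = -5701 (mod 9).
    Reduce coefficients mod 9: 5·t ≡ 5 (mod 9).
    The inverse of 5 mod 9 is 2 (since 5·2 = 10 = 1·9 + 1), so t ≡ 2·5 = 10 ≡ 1 (mod 9).
    Then x = 5701 + 5720·1 = 11421, valid modulo lcm(5720, 9) = 51480: x ≡ 11421 (mod 51480).
Verify against each original: 11421 mod 5 = 1, 11421 mod 13 = 7, 11421 mod 8 = 5, 11421 mod 11 = 3, 11421 mod 9 = 0.

x ≡ 11421 (mod 51480).


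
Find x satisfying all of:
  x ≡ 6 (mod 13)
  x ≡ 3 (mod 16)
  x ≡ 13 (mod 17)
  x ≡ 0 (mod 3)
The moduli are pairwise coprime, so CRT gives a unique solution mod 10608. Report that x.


Product of moduli M = 13 · 16 · 17 · 3 = 10608.
Merge one congruence at a time:
  Start: x ≡ 6 (mod 13).
  Combine with x ≡ 3 (mod 16); new modulus lcm = 208.
    Write x = 6 + 13·t and substitute into x ≡ 3 (mod 16): 13·t ≡ 3 − 6 = -3 (mod 16).
    Reduce coefficients mod 16: 13·t ≡ 13 (mod 16).
    The inverse of 13 mod 16 is 5 (since 13·5 = 65 = 4·16 + 1), so t ≡ 5·13 = 65 ≡ 1 (mod 16).
    Then x = 6 + 13·1 = 19, valid modulo lcm(13, 16) = 208: x ≡ 19 (mod 208).
  Combine with x ≡ 13 (mod 17); new modulus lcm = 3536.
    Write x = 19 + 208·t and substitute into x ≡ 13 (mod 17): 208·t ≡ 13 − 19 = -6 (mod 17).
    Reduce coefficients mod 17: 4·t ≡ 11 (mod 17).
    The inverse of 4 mod 17 is 13 (since 4·13 = 52 = 3·17 + 1), so t ≡ 13·11 = 143 ≡ 7 (mod 17).
    Then x = 19 + 208·7 = 1475, valid modulo lcm(208, 17) = 3536: x ≡ 1475 (mod 3536).
  Combine with x ≡ 0 (mod 3); new modulus lcm = 10608.
    Write x = 1475 + 3536·t and substitute into x ≡ 0 (mod 3): 3536·t ≡ 0 − 1475 = -1475 (mod 3).
    Reduce coefficients mod 3: 2·t ≡ 1 (mod 3).
    The inverse of 2 mod 3 is 2 (since 2·2 = 4 = 1·3 + 1), so t ≡ 2·1 = 2 ≡ 2 (mod 3).
    Then x = 1475 + 3536·2 = 8547, valid modulo lcm(3536, 3) = 10608: x ≡ 8547 (mod 10608).
Verify against each original: 8547 mod 13 = 6, 8547 mod 16 = 3, 8547 mod 17 = 13, 8547 mod 3 = 0.

x ≡ 8547 (mod 10608).


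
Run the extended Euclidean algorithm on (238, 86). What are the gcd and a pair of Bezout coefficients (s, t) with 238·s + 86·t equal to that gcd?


Euclidean algorithm on (238, 86) — divide until remainder is 0:
  238 = 2 · 86 + 66
  86 = 1 · 66 + 20
  66 = 3 · 20 + 6
  20 = 3 · 6 + 2
  6 = 3 · 2 + 0
gcd(238, 86) = 2.
Track Bezout coefficients alongside the remainders: start with r₀ = 238 = a·1 + b·0 (s = 1, t = 0) and r₁ = 86 = a·0 + b·1 (s = 0, t = 1); each new remainder r_{k+1} = r_{k-1} − q_k·r_k inherits s_{k+1} = s_{k-1} − q_k·s_k, t_{k+1} = t_{k-1} − q_k·t_k, so r_k = a·s_k + b·t_k at every step:
  q = 2: r = 66, s = 1 − 2·0 = 1, t = 0 − 2·1 = -2  (check: 238·1 + 86·(-2) = 66)
  q = 1: r = 20, s = 0 − 1·1 = -1, t = 1 − 1·(-2) = 3  (check: 238·(-1) + 86·3 = 20)
  q = 3: r = 6, s = 1 − 3·(-1) = 4, t = -2 − 3·3 = -11  (check: 238·4 + 86·(-11) = 6)
  q = 3: r = 2, s = -1 − 3·4 = -13, t = 3 − 3·(-11) = 36  (check: 238·(-13) + 86·36 = 2)
The row with r = 2 (the gcd) gives the Bezout coefficients s = -13, t = 36.
Result: 238 · (-13) + 86 · (36) = 2.

gcd(238, 86) = 2; s = -13, t = 36 (check: 238·(-13) + 86·36 = 2).


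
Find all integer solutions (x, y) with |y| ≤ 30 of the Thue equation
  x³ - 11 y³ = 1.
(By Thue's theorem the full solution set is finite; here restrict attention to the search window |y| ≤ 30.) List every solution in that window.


The equation is x³ - 11y³ = 1. For fixed y, x³ = 11·y³ + 1, so a solution requires the RHS to be a perfect cube.
Strategy: iterate y from -30 to 30, compute RHS = 11·y³ + 1, and check whether it is a (positive or negative) perfect cube.
Check small values of y:
  y = 0: RHS = 1 = (1)³ ⇒ x = 1 works.
  y = 1: RHS = 12 is not a perfect cube.
  y = -1: RHS = -10 is not a perfect cube.
  y = 2: RHS = 89 is not a perfect cube.
  y = -2: RHS = -87 is not a perfect cube.
  y = 3: RHS = 298 is not a perfect cube.
  y = -3: RHS = -296 is not a perfect cube.
Continuing the search up to |y| = 30 finds no further solutions beyond those listed.
Collected solutions: (1, 0).

Solutions (with |y| ≤ 30): (1, 0).


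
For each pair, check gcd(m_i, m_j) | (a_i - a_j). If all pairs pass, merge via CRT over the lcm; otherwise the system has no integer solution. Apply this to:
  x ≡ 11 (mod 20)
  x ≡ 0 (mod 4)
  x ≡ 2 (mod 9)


Moduli 20, 4, 9 are not pairwise coprime, so CRT works modulo lcm(m_i) when all pairwise compatibility conditions hold.
Pairwise compatibility: gcd(m_i, m_j) must divide a_i - a_j for every pair.
Merge one congruence at a time:
  Start: x ≡ 11 (mod 20).
  Combine with x ≡ 0 (mod 4): gcd(20, 4) = 4, and 0 - 11 = -11 is NOT divisible by 4.
    ⇒ system is inconsistent (no integer solution).

No solution (the system is inconsistent).


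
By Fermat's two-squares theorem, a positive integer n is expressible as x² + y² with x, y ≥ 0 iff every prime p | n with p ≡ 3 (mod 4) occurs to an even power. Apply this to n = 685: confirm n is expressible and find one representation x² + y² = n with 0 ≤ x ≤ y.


Step 1: Factor n = 685 = 5 · 137.
Step 2: Check the mod-4 condition on each prime factor: 5 ≡ 1 (mod 4), exponent 1; 137 ≡ 1 (mod 4), exponent 1.
All primes ≡ 3 (mod 4) appear to even exponent (or don't appear), so by the two-squares theorem n IS expressible as a sum of two squares.
Step 3: Build a representation. Here n = 5 · 137 is a product of primes ≡ 1 (mod 4). Each prime p ≡ 1 (mod 4) is itself a sum of two squares; find a² by testing p − a² for a perfect square:
  5: 5 − 1² = 4 = 2² ⇒ 5 = 1² + 2².
  137: 137 − 1² = 136, 137 − 2² = 133, 137 − 3² = 128, 137 − 4² = 121 = 11² ⇒ 137 = 4² + 11².
  Combine using the Brahmagupta–Fibonacci identity (a² + b²)(c² + d²) = (ac − bd)² + (ad + bc)² = (ac + bd)² + (ad − bc)²:
  5 · 137 = 685: from (1² + 2²)(4² + 11²), take (1·4 − 2·11, 1·11 + 2·4) = (4 − 22, 11 + 8) = (-18, 19); dropping signs (only squares matter) gives (18, 19); check 18² + 19² = 324 + 361 = 685 ✓.
Step 4: Order so x ≤ y and verify: 18² + 19² = 324 + 361 = 685 = n. ✓

n = 685 = 18² + 19² (one valid representation with x ≤ y).


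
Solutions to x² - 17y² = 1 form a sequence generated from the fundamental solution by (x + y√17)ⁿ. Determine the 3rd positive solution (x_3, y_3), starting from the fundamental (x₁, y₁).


Step 1: Find the fundamental solution (x₁, y₁) of x² - 17y² = 1.
  Expand √17 as a continued fraction. a₀ = ⌊√17⌋ = 4; iterate m_{k+1} = d_k·a_k − m_k, d_{k+1} = (17 − m_{k+1}²)/d_k, a_{k+1} = ⌊(a₀ + m_{k+1})/d_{k+1}⌋ (starting m₀ = 0, d₀ = 1), with convergents p_k = a_k·p_{k-1} + p_{k-2}, q_k = a_k·q_{k-1} + q_{k-2} (p₋₁ = 1, q₋₁ = 0):
  k = 0: a₀ = 4; p₀/q₀ = 4/1; p₀² − 17·q₀² = 16 − 17 = -1.
  k = 1: m = 4, d = 1, a = ⌊(4 + 4)/1⌋ = 8; p/q = (8·4 + 1)/(8·1 + 0) = 33/8; p² − 17·q² = 1089 − 1088 = 1.
  The first convergent with p² − 17·q² = 1 gives the fundamental solution (x₁, y₁) = (33, 8).
Step 2: Apply the recurrence (x_{n+1}, y_{n+1}) = (x₁x_n + 17y₁y_n, x₁y_n + y₁x_n) repeatedly.
  From (x_1, y_1) = (33, 8): x_2 = 33·33 + 17·8·8 = 2177; y_2 = 33·8 + 8·33 = 528.
  From (x_2, y_2) = (2177, 528): x_3 = 33·2177 + 17·8·528 = 143649; y_3 = 33·528 + 8·2177 = 34840.
Step 3: Verify x_3² - 17·y_3² = 20635035201 - 20635035200 = 1 (should be 1). ✓

(x_1, y_1) = (33, 8); (x_3, y_3) = (143649, 34840).


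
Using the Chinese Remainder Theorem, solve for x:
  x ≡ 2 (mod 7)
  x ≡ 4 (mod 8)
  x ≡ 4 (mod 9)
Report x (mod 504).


Moduli 7, 8, 9 are pairwise coprime; by CRT there is a unique solution modulo M = 7 · 8 · 9 = 504.
Solve pairwise, accumulating the modulus:
  Start with x ≡ 2 (mod 7).
  Combine with x ≡ 4 (mod 8): since gcd(7, 8) = 1, we get a unique residue mod 56.
    Write x = 2 + 7·t and substitute into x ≡ 4 (mod 8): 7·t ≡ 4 − 2 = 2 (mod 8).
    The inverse of 7 mod 8 is 7 (since 7·7 = 49 = 6·8 + 1), so t ≡ 7·2 = 14 ≡ 6 (mod 8).
    Then x = 2 + 7·6 = 44, valid modulo lcm(7, 8) = 56: x ≡ 44 (mod 56).
  Combine with x ≡ 4 (mod 9): since gcd(56, 9) = 1, we get a unique residue mod 504.
    Write x = 44 + 56·t and substitute into x ≡ 4 (mod 9): 56·t ≡ 4 − 44 = -40 (mod 9).
    Reduce coefficients mod 9: 2·t ≡ 5 (mod 9).
    The inverse of 2 mod 9 is 5 (since 2·5 = 10 = 1·9 + 1), so t ≡ 5·5 = 25 ≡ 7 (mod 9).
    Then x = 44 + 56·7 = 436, valid modulo lcm(56, 9) = 504: x ≡ 436 (mod 504).
Verify: 436 mod 7 = 2 ✓, 436 mod 8 = 4 ✓, 436 mod 9 = 4 ✓.

x ≡ 436 (mod 504).


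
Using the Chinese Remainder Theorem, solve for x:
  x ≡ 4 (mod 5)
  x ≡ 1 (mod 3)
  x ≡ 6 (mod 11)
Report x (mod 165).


Moduli 5, 3, 11 are pairwise coprime; by CRT there is a unique solution modulo M = 5 · 3 · 11 = 165.
Solve pairwise, accumulating the modulus:
  Start with x ≡ 4 (mod 5).
  Combine with x ≡ 1 (mod 3): since gcd(5, 3) = 1, we get a unique residue mod 15.
    Write x = 4 + 5·t and substitute into x ≡ 1 (mod 3): 5·t ≡ 1 − 4 = -3 (mod 3).
    Reduce coefficients mod 3: 2·t ≡ 0 (mod 3).
    The inverse of 2 mod 3 is 2 (since 2·2 = 4 = 1·3 + 1), so t ≡ 2·0 = 0 ≡ 0 (mod 3).
    Then x = 4 + 5·0 = 4, valid modulo lcm(5, 3) = 15: x ≡ 4 (mod 15).
  Combine with x ≡ 6 (mod 11): since gcd(15, 11) = 1, we get a unique residue mod 165.
    Write x = 4 + 15·t and substitute into x ≡ 6 (mod 11): 15·t ≡ 6 − 4 = 2 (mod 11).
    Reduce coefficients mod 11: 4·t ≡ 2 (mod 11).
    The inverse of 4 mod 11 is 3 (since 4·3 = 12 = 1·11 + 1), so t ≡ 3·2 = 6 ≡ 6 (mod 11).
    Then x = 4 + 15·6 = 94, valid modulo lcm(15, 11) = 165: x ≡ 94 (mod 165).
Verify: 94 mod 5 = 4 ✓, 94 mod 3 = 1 ✓, 94 mod 11 = 6 ✓.

x ≡ 94 (mod 165).


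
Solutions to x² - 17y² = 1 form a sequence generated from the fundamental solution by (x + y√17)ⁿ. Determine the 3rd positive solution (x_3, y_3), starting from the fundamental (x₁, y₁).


Step 1: Find the fundamental solution (x₁, y₁) of x² - 17y² = 1.
  Expand √17 as a continued fraction. a₀ = ⌊√17⌋ = 4; iterate m_{k+1} = d_k·a_k − m_k, d_{k+1} = (17 − m_{k+1}²)/d_k, a_{k+1} = ⌊(a₀ + m_{k+1})/d_{k+1}⌋ (starting m₀ = 0, d₀ = 1), with convergents p_k = a_k·p_{k-1} + p_{k-2}, q_k = a_k·q_{k-1} + q_{k-2} (p₋₁ = 1, q₋₁ = 0):
  k = 0: a₀ = 4; p₀/q₀ = 4/1; p₀² − 17·q₀² = 16 − 17 = -1.
  k = 1: m = 4, d = 1, a = ⌊(4 + 4)/1⌋ = 8; p/q = (8·4 + 1)/(8·1 + 0) = 33/8; p² − 17·q² = 1089 − 1088 = 1.
  The first convergent with p² − 17·q² = 1 gives the fundamental solution (x₁, y₁) = (33, 8).
Step 2: Apply the recurrence (x_{n+1}, y_{n+1}) = (x₁x_n + 17y₁y_n, x₁y_n + y₁x_n) repeatedly.
  From (x_1, y_1) = (33, 8): x_2 = 33·33 + 17·8·8 = 2177; y_2 = 33·8 + 8·33 = 528.
  From (x_2, y_2) = (2177, 528): x_3 = 33·2177 + 17·8·528 = 143649; y_3 = 33·528 + 8·2177 = 34840.
Step 3: Verify x_3² - 17·y_3² = 20635035201 - 20635035200 = 1 (should be 1). ✓

(x_1, y_1) = (33, 8); (x_3, y_3) = (143649, 34840).


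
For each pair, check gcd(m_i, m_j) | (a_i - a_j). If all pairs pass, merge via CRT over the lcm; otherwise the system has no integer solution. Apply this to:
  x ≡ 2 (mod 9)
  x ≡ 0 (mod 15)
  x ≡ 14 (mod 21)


Moduli 9, 15, 21 are not pairwise coprime, so CRT works modulo lcm(m_i) when all pairwise compatibility conditions hold.
Pairwise compatibility: gcd(m_i, m_j) must divide a_i - a_j for every pair.
Merge one congruence at a time:
  Start: x ≡ 2 (mod 9).
  Combine with x ≡ 0 (mod 15): gcd(9, 15) = 3, and 0 - 2 = -2 is NOT divisible by 3.
    ⇒ system is inconsistent (no integer solution).

No solution (the system is inconsistent).


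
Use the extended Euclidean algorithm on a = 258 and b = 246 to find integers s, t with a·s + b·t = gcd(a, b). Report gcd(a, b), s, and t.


Euclidean algorithm on (258, 246) — divide until remainder is 0:
  258 = 1 · 246 + 12
  246 = 20 · 12 + 6
  12 = 2 · 6 + 0
gcd(258, 246) = 6.
Track Bezout coefficients alongside the remainders: start with r₀ = 258 = a·1 + b·0 (s = 1, t = 0) and r₁ = 246 = a·0 + b·1 (s = 0, t = 1); each new remainder r_{k+1} = r_{k-1} − q_k·r_k inherits s_{k+1} = s_{k-1} − q_k·s_k, t_{k+1} = t_{k-1} − q_k·t_k, so r_k = a·s_k + b·t_k at every step:
  q = 1: r = 12, s = 1 − 1·0 = 1, t = 0 − 1·1 = -1  (check: 258·1 + 246·(-1) = 12)
  q = 20: r = 6, s = 0 − 20·1 = -20, t = 1 − 20·(-1) = 21  (check: 258·(-20) + 246·21 = 6)
The row with r = 6 (the gcd) gives the Bezout coefficients s = -20, t = 21.
Result: 258 · (-20) + 246 · (21) = 6.

gcd(258, 246) = 6; s = -20, t = 21 (check: 258·(-20) + 246·21 = 6).


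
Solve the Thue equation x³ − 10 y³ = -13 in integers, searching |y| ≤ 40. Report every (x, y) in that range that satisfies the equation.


The equation is x³ - 10y³ = -13. For fixed y, x³ = 10·y³ − 13, so a solution requires the RHS to be a perfect cube.
Strategy: iterate y from -40 to 40, compute RHS = 10·y³ − 13, and check whether it is a (positive or negative) perfect cube.
Check small values of y:
  y = 0: RHS = -13 is not a perfect cube.
  y = 1: RHS = -3 is not a perfect cube.
  y = -1: RHS = -23 is not a perfect cube.
  y = 2: RHS = 67 is not a perfect cube.
  y = -2: RHS = -93 is not a perfect cube.
  y = 3: RHS = 257 is not a perfect cube.
  y = -3: RHS = -283 is not a perfect cube.
Continuing the search up to |y| = 40 finds no solutions either.
No (x, y) in the scanned range satisfies the equation.

No integer solutions with |y| ≤ 40.


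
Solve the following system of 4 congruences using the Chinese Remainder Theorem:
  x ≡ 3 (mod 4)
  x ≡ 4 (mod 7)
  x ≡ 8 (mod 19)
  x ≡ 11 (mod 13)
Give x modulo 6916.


Product of moduli M = 4 · 7 · 19 · 13 = 6916.
Merge one congruence at a time:
  Start: x ≡ 3 (mod 4).
  Combine with x ≡ 4 (mod 7); new modulus lcm = 28.
    Write x = 3 + 4·t and substitute into x ≡ 4 (mod 7): 4·t ≡ 4 − 3 = 1 (mod 7).
    The inverse of 4 mod 7 is 2 (since 4·2 = 8 = 1·7 + 1), so t ≡ 2·1 = 2 ≡ 2 (mod 7).
    Then x = 3 + 4·2 = 11, valid modulo lcm(4, 7) = 28: x ≡ 11 (mod 28).
  Combine with x ≡ 8 (mod 19); new modulus lcm = 532.
    Write x = 11 + 28·t and substitute into x ≡ 8 (mod 19): 28·t ≡ 8 − 11 = -3 (mod 19).
    Reduce coefficients mod 19: 9·t ≡ 16 (mod 19).
    The inverse of 9 mod 19 is 17 (since 9·17 = 153 = 8·19 + 1), so t ≡ 17·16 = 272 ≡ 6 (mod 19).
    Then x = 11 + 28·6 = 179, valid modulo lcm(28, 19) = 532: x ≡ 179 (mod 532).
  Combine with x ≡ 11 (mod 13); new modulus lcm = 6916.
    Write x = 179 + 532·t and substitute into x ≡ 11 (mod 13): 532·t ≡ 11 − 179 = -168 (mod 13).
    Reduce coefficients mod 13: 12·t ≡ 1 (mod 13).
    The inverse of 12 mod 13 is 12 (since 12·12 = 144 = 11·13 + 1), so t ≡ 12·1 = 12 ≡ 12 (mod 13).
    Then x = 179 + 532·12 = 6563, valid modulo lcm(532, 13) = 6916: x ≡ 6563 (mod 6916).
Verify against each original: 6563 mod 4 = 3, 6563 mod 7 = 4, 6563 mod 19 = 8, 6563 mod 13 = 11.

x ≡ 6563 (mod 6916).


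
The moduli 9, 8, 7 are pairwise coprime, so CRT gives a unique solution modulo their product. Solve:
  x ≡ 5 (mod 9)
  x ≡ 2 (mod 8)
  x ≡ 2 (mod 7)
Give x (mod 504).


Moduli 9, 8, 7 are pairwise coprime; by CRT there is a unique solution modulo M = 9 · 8 · 7 = 504.
Solve pairwise, accumulating the modulus:
  Start with x ≡ 5 (mod 9).
  Combine with x ≡ 2 (mod 8): since gcd(9, 8) = 1, we get a unique residue mod 72.
    Write x = 5 + 9·t and substitute into x ≡ 2 (mod 8): 9·t ≡ 2 − 5 = -3 (mod 8).
    Reduce coefficients mod 8: 1·t ≡ 5 (mod 8).
    So t ≡ 5 (mod 8).
    Then x = 5 + 9·5 = 50, valid modulo lcm(9, 8) = 72: x ≡ 50 (mod 72).
  Combine with x ≡ 2 (mod 7): since gcd(72, 7) = 1, we get a unique residue mod 504.
    Write x = 50 + 72·t and substitute into x ≡ 2 (mod 7): 72·t ≡ 2 − 50 = -48 (mod 7).
    Reduce coefficients mod 7: 2·t ≡ 1 (mod 7).
    The inverse of 2 mod 7 is 4 (since 2·4 = 8 = 1·7 + 1), so t ≡ 4·1 = 4 ≡ 4 (mod 7).
    Then x = 50 + 72·4 = 338, valid modulo lcm(72, 7) = 504: x ≡ 338 (mod 504).
Verify: 338 mod 9 = 5 ✓, 338 mod 8 = 2 ✓, 338 mod 7 = 2 ✓.

x ≡ 338 (mod 504).


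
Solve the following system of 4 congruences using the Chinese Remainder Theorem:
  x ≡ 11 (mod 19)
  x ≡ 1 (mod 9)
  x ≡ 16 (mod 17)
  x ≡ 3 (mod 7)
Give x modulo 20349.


Product of moduli M = 19 · 9 · 17 · 7 = 20349.
Merge one congruence at a time:
  Start: x ≡ 11 (mod 19).
  Combine with x ≡ 1 (mod 9); new modulus lcm = 171.
    Write x = 11 + 19·t and substitute into x ≡ 1 (mod 9): 19·t ≡ 1 − 11 = -10 (mod 9).
    Reduce coefficients mod 9: 1·t ≡ 8 (mod 9).
    So t ≡ 8 (mod 9).
    Then x = 11 + 19·8 = 163, valid modulo lcm(19, 9) = 171: x ≡ 163 (mod 171).
  Combine with x ≡ 16 (mod 17); new modulus lcm = 2907.
    Write x = 163 + 171·t and substitute into x ≡ 16 (mod 17): 171·t ≡ 16 − 163 = -147 (mod 17).
    Reduce coefficients mod 17: 1·t ≡ 6 (mod 17).
    So t ≡ 6 (mod 17).
    Then x = 163 + 171·6 = 1189, valid modulo lcm(171, 17) = 2907: x ≡ 1189 (mod 2907).
  Combine with x ≡ 3 (mod 7); new modulus lcm = 20349.
    Write x = 1189 + 2907·t and substitute into x ≡ 3 (mod 7): 2907·t ≡ 3 − 1189 = -1186 (mod 7).
    Reduce coefficients mod 7: 2·t ≡ 4 (mod 7).
    The inverse of 2 mod 7 is 4 (since 2·4 = 8 = 1·7 + 1), so t ≡ 4·4 = 16 ≡ 2 (mod 7).
    Then x = 1189 + 2907·2 = 7003, valid modulo lcm(2907, 7) = 20349: x ≡ 7003 (mod 20349).
Verify against each original: 7003 mod 19 = 11, 7003 mod 9 = 1, 7003 mod 17 = 16, 7003 mod 7 = 3.

x ≡ 7003 (mod 20349).


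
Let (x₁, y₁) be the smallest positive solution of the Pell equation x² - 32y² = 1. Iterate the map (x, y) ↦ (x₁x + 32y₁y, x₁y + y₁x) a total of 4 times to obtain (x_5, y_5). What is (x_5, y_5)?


Step 1: Find the fundamental solution (x₁, y₁) of x² - 32y² = 1.
  Expand √32 as a continued fraction. a₀ = ⌊√32⌋ = 5; iterate m_{k+1} = d_k·a_k − m_k, d_{k+1} = (32 − m_{k+1}²)/d_k, a_{k+1} = ⌊(a₀ + m_{k+1})/d_{k+1}⌋ (starting m₀ = 0, d₀ = 1), with convergents p_k = a_k·p_{k-1} + p_{k-2}, q_k = a_k·q_{k-1} + q_{k-2} (p₋₁ = 1, q₋₁ = 0):
  k = 0: a₀ = 5; p₀/q₀ = 5/1; p₀² − 32·q₀² = 25 − 32 = -7.
  k = 1: m = 5, d = 7, a = ⌊(5 + 5)/7⌋ = 1; p/q = (1·5 + 1)/(1·1 + 0) = 6/1; p² − 32·q² = 36 − 32 = 4.
  k = 2: m = 2, d = 4, a = ⌊(5 + 2)/4⌋ = 1; p/q = (1·6 + 5)/(1·1 + 1) = 11/2; p² − 32·q² = 121 − 128 = -7.
  k = 3: m = 2, d = 7, a = ⌊(5 + 2)/7⌋ = 1; p/q = (1·11 + 6)/(1·2 + 1) = 17/3; p² − 32·q² = 289 − 288 = 1.
  The first convergent with p² − 32·q² = 1 gives the fundamental solution (x₁, y₁) = (17, 3).
Step 2: Apply the recurrence (x_{n+1}, y_{n+1}) = (x₁x_n + 32y₁y_n, x₁y_n + y₁x_n) repeatedly.
  From (x_1, y_1) = (17, 3): x_2 = 17·17 + 32·3·3 = 577; y_2 = 17·3 + 3·17 = 102.
  From (x_2, y_2) = (577, 102): x_3 = 17·577 + 32·3·102 = 19601; y_3 = 17·102 + 3·577 = 3465.
  From (x_3, y_3) = (19601, 3465): x_4 = 17·19601 + 32·3·3465 = 665857; y_4 = 17·3465 + 3·19601 = 117708.
  From (x_4, y_4) = (665857, 117708): x_5 = 17·665857 + 32·3·117708 = 22619537; y_5 = 17·117708 + 3·665857 = 3998607.
Step 3: Verify x_5² - 32·y_5² = 511643454094369 - 511643454094368 = 1 (should be 1). ✓

(x_1, y_1) = (17, 3); (x_5, y_5) = (22619537, 3998607).


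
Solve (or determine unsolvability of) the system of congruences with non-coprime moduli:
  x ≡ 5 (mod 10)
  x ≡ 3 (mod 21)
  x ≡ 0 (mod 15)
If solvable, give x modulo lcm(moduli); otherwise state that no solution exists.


Moduli 10, 21, 15 are not pairwise coprime, so CRT works modulo lcm(m_i) when all pairwise compatibility conditions hold.
Pairwise compatibility: gcd(m_i, m_j) must divide a_i - a_j for every pair.
Merge one congruence at a time:
  Start: x ≡ 5 (mod 10).
  Combine with x ≡ 3 (mod 21): gcd(10, 21) = 1; 3 - 5 = -2, which IS divisible by 1, so compatible.
    Write x = 5 + 10·t and substitute into x ≡ 3 (mod 21): 10·t ≡ 3 − 5 = -2 (mod 21).
    Reduce coefficients mod 21: 10·t ≡ 19 (mod 21).
    The inverse of 10 mod 21 is 19 (since 10·19 = 190 = 9·21 + 1), so t ≡ 19·19 = 361 ≡ 4 (mod 21).
    Then x = 5 + 10·4 = 45, valid modulo lcm(10, 21) = 210: x ≡ 45 (mod 210).
  Combine with x ≡ 0 (mod 15): gcd(210, 15) = 15; 0 - 45 = -45, which IS divisible by 15, so compatible.
    Write x = 45 + 210·t and substitute into x ≡ 0 (mod 15): 210·t ≡ 0 − 45 = -45 (mod 15).
    Divide the congruence (and modulus) by g = 15: 14·t ≡ -3 (mod 1).
    Modulo 1 every t works; take t = 0.
    Then x = 45 + 210·0 = 45, valid modulo lcm(210, 15) = 210: x ≡ 45 (mod 210).
Verify: 45 mod 10 = 5, 45 mod 21 = 3, 45 mod 15 = 0.

x ≡ 45 (mod 210).


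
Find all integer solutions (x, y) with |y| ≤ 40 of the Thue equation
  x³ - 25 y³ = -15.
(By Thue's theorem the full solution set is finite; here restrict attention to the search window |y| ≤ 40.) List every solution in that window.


The equation is x³ - 25y³ = -15. For fixed y, x³ = 25·y³ − 15, so a solution requires the RHS to be a perfect cube.
Strategy: iterate y from -40 to 40, compute RHS = 25·y³ − 15, and check whether it is a (positive or negative) perfect cube.
Check small values of y:
  y = 0: RHS = -15 is not a perfect cube.
  y = 1: RHS = 10 is not a perfect cube.
  y = -1: RHS = -40 is not a perfect cube.
  y = 2: RHS = 185 is not a perfect cube.
  y = -2: RHS = -215 is not a perfect cube.
  y = 3: RHS = 660 is not a perfect cube.
  y = -3: RHS = -690 is not a perfect cube.
Continuing the search up to |y| = 40 finds no solutions either.
No (x, y) in the scanned range satisfies the equation.

No integer solutions with |y| ≤ 40.


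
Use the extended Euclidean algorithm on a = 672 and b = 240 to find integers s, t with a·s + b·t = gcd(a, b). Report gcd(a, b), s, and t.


Euclidean algorithm on (672, 240) — divide until remainder is 0:
  672 = 2 · 240 + 192
  240 = 1 · 192 + 48
  192 = 4 · 48 + 0
gcd(672, 240) = 48.
Track Bezout coefficients alongside the remainders: start with r₀ = 672 = a·1 + b·0 (s = 1, t = 0) and r₁ = 240 = a·0 + b·1 (s = 0, t = 1); each new remainder r_{k+1} = r_{k-1} − q_k·r_k inherits s_{k+1} = s_{k-1} − q_k·s_k, t_{k+1} = t_{k-1} − q_k·t_k, so r_k = a·s_k + b·t_k at every step:
  q = 2: r = 192, s = 1 − 2·0 = 1, t = 0 − 2·1 = -2  (check: 672·1 + 240·(-2) = 192)
  q = 1: r = 48, s = 0 − 1·1 = -1, t = 1 − 1·(-2) = 3  (check: 672·(-1) + 240·3 = 48)
The row with r = 48 (the gcd) gives the Bezout coefficients s = -1, t = 3.
Result: 672 · (-1) + 240 · (3) = 48.

gcd(672, 240) = 48; s = -1, t = 3 (check: 672·(-1) + 240·3 = 48).


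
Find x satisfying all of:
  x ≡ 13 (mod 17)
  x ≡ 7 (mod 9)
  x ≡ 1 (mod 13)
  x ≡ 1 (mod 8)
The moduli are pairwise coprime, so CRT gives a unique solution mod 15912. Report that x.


Product of moduli M = 17 · 9 · 13 · 8 = 15912.
Merge one congruence at a time:
  Start: x ≡ 13 (mod 17).
  Combine with x ≡ 7 (mod 9); new modulus lcm = 153.
    Write x = 13 + 17·t and substitute into x ≡ 7 (mod 9): 17·t ≡ 7 − 13 = -6 (mod 9).
    Reduce coefficients mod 9: 8·t ≡ 3 (mod 9).
    The inverse of 8 mod 9 is 8 (since 8·8 = 64 = 7·9 + 1), so t ≡ 8·3 = 24 ≡ 6 (mod 9).
    Then x = 13 + 17·6 = 115, valid modulo lcm(17, 9) = 153: x ≡ 115 (mod 153).
  Combine with x ≡ 1 (mod 13); new modulus lcm = 1989.
    Write x = 115 + 153·t and substitute into x ≡ 1 (mod 13): 153·t ≡ 1 − 115 = -114 (mod 13).
    Reduce coefficients mod 13: 10·t ≡ 3 (mod 13).
    The inverse of 10 mod 13 is 4 (since 10·4 = 40 = 3·13 + 1), so t ≡ 4·3 = 12 ≡ 12 (mod 13).
    Then x = 115 + 153·12 = 1951, valid modulo lcm(153, 13) = 1989: x ≡ 1951 (mod 1989).
  Combine with x ≡ 1 (mod 8); new modulus lcm = 15912.
    Write x = 1951 + 1989·t and substitute into x ≡ 1 (mod 8): 1989·t ≡ 1 − 1951 = -1950 (mod 8).
    Reduce coefficients mod 8: 5·t ≡ 2 (mod 8).
    The inverse of 5 mod 8 is 5 (since 5·5 = 25 = 3·8 + 1), so t ≡ 5·2 = 10 ≡ 2 (mod 8).
    Then x = 1951 + 1989·2 = 5929, valid modulo lcm(1989, 8) = 15912: x ≡ 5929 (mod 15912).
Verify against each original: 5929 mod 17 = 13, 5929 mod 9 = 7, 5929 mod 13 = 1, 5929 mod 8 = 1.

x ≡ 5929 (mod 15912).


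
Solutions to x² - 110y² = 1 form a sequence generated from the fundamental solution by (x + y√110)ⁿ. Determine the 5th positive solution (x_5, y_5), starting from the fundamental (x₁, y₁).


Step 1: Find the fundamental solution (x₁, y₁) of x² - 110y² = 1.
  Expand √110 as a continued fraction. a₀ = ⌊√110⌋ = 10; iterate m_{k+1} = d_k·a_k − m_k, d_{k+1} = (110 − m_{k+1}²)/d_k, a_{k+1} = ⌊(a₀ + m_{k+1})/d_{k+1}⌋ (starting m₀ = 0, d₀ = 1), with convergents p_k = a_k·p_{k-1} + p_{k-2}, q_k = a_k·q_{k-1} + q_{k-2} (p₋₁ = 1, q₋₁ = 0):
  k = 0: a₀ = 10; p₀/q₀ = 10/1; p₀² − 110·q₀² = 100 − 110 = -10.
  k = 1: m = 10, d = 10, a = ⌊(10 + 10)/10⌋ = 2; p/q = (2·10 + 1)/(2·1 + 0) = 21/2; p² − 110·q² = 441 − 440 = 1.
  The first convergent with p² − 110·q² = 1 gives the fundamental solution (x₁, y₁) = (21, 2).
Step 2: Apply the recurrence (x_{n+1}, y_{n+1}) = (x₁x_n + 110y₁y_n, x₁y_n + y₁x_n) repeatedly.
  From (x_1, y_1) = (21, 2): x_2 = 21·21 + 110·2·2 = 881; y_2 = 21·2 + 2·21 = 84.
  From (x_2, y_2) = (881, 84): x_3 = 21·881 + 110·2·84 = 36981; y_3 = 21·84 + 2·881 = 3526.
  From (x_3, y_3) = (36981, 3526): x_4 = 21·36981 + 110·2·3526 = 1552321; y_4 = 21·3526 + 2·36981 = 148008.
  From (x_4, y_4) = (1552321, 148008): x_5 = 21·1552321 + 110·2·148008 = 65160501; y_5 = 21·148008 + 2·1552321 = 6212810.
Step 3: Verify x_5² - 110·y_5² = 4245890890571001 - 4245890890571000 = 1 (should be 1). ✓

(x_1, y_1) = (21, 2); (x_5, y_5) = (65160501, 6212810).


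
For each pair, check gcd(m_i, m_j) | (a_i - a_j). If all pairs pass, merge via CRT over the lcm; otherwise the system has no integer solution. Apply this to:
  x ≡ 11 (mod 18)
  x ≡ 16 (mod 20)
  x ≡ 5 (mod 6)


Moduli 18, 20, 6 are not pairwise coprime, so CRT works modulo lcm(m_i) when all pairwise compatibility conditions hold.
Pairwise compatibility: gcd(m_i, m_j) must divide a_i - a_j for every pair.
Merge one congruence at a time:
  Start: x ≡ 11 (mod 18).
  Combine with x ≡ 16 (mod 20): gcd(18, 20) = 2, and 16 - 11 = 5 is NOT divisible by 2.
    ⇒ system is inconsistent (no integer solution).

No solution (the system is inconsistent).


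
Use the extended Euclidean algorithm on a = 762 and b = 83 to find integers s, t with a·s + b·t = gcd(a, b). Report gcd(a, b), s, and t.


Euclidean algorithm on (762, 83) — divide until remainder is 0:
  762 = 9 · 83 + 15
  83 = 5 · 15 + 8
  15 = 1 · 8 + 7
  8 = 1 · 7 + 1
  7 = 7 · 1 + 0
gcd(762, 83) = 1.
Track Bezout coefficients alongside the remainders: start with r₀ = 762 = a·1 + b·0 (s = 1, t = 0) and r₁ = 83 = a·0 + b·1 (s = 0, t = 1); each new remainder r_{k+1} = r_{k-1} − q_k·r_k inherits s_{k+1} = s_{k-1} − q_k·s_k, t_{k+1} = t_{k-1} − q_k·t_k, so r_k = a·s_k + b·t_k at every step:
  q = 9: r = 15, s = 1 − 9·0 = 1, t = 0 − 9·1 = -9  (check: 762·1 + 83·(-9) = 15)
  q = 5: r = 8, s = 0 − 5·1 = -5, t = 1 − 5·(-9) = 46  (check: 762·(-5) + 83·46 = 8)
  q = 1: r = 7, s = 1 − 1·(-5) = 6, t = -9 − 1·46 = -55  (check: 762·6 + 83·(-55) = 7)
  q = 1: r = 1, s = -5 − 1·6 = -11, t = 46 − 1·(-55) = 101  (check: 762·(-11) + 83·101 = 1)
The row with r = 1 (the gcd) gives the Bezout coefficients s = -11, t = 101.
Result: 762 · (-11) + 83 · (101) = 1.

gcd(762, 83) = 1; s = -11, t = 101 (check: 762·(-11) + 83·101 = 1).


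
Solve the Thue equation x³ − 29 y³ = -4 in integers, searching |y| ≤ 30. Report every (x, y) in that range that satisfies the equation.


The equation is x³ - 29y³ = -4. For fixed y, x³ = 29·y³ − 4, so a solution requires the RHS to be a perfect cube.
Strategy: iterate y from -30 to 30, compute RHS = 29·y³ − 4, and check whether it is a (positive or negative) perfect cube.
Check small values of y:
  y = 0: RHS = -4 is not a perfect cube.
  y = 1: RHS = 25 is not a perfect cube.
  y = -1: RHS = -33 is not a perfect cube.
  y = 2: RHS = 228 is not a perfect cube.
  y = -2: RHS = -236 is not a perfect cube.
  y = 3: RHS = 779 is not a perfect cube.
  y = -3: RHS = -787 is not a perfect cube.
Continuing the search up to |y| = 30 finds no solutions either.
No (x, y) in the scanned range satisfies the equation.

No integer solutions with |y| ≤ 30.


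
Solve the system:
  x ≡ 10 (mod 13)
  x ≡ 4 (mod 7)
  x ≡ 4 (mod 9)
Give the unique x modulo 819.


Moduli 13, 7, 9 are pairwise coprime; by CRT there is a unique solution modulo M = 13 · 7 · 9 = 819.
Solve pairwise, accumulating the modulus:
  Start with x ≡ 10 (mod 13).
  Combine with x ≡ 4 (mod 7): since gcd(13, 7) = 1, we get a unique residue mod 91.
    Write x = 10 + 13·t and substitute into x ≡ 4 (mod 7): 13·t ≡ 4 − 10 = -6 (mod 7).
    Reduce coefficients mod 7: 6·t ≡ 1 (mod 7).
    The inverse of 6 mod 7 is 6 (since 6·6 = 36 = 5·7 + 1), so t ≡ 6·1 = 6 ≡ 6 (mod 7).
    Then x = 10 + 13·6 = 88, valid modulo lcm(13, 7) = 91: x ≡ 88 (mod 91).
  Combine with x ≡ 4 (mod 9): since gcd(91, 9) = 1, we get a unique residue mod 819.
    Write x = 88 + 91·t and substitute into x ≡ 4 (mod 9): 91·t ≡ 4 − 88 = -84 (mod 9).
    Reduce coefficients mod 9: 1·t ≡ 6 (mod 9).
    So t ≡ 6 (mod 9).
    Then x = 88 + 91·6 = 634, valid modulo lcm(91, 9) = 819: x ≡ 634 (mod 819).
Verify: 634 mod 13 = 10 ✓, 634 mod 7 = 4 ✓, 634 mod 9 = 4 ✓.

x ≡ 634 (mod 819).


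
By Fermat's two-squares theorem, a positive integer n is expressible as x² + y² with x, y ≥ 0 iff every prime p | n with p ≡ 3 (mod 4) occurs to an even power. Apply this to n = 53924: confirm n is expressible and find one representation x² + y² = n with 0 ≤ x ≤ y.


Step 1: Factor n = 53924 = 2^2 · 13 · 17 · 61.
Step 2: Check the mod-4 condition on each prime factor: 2 = 2 (special); 13 ≡ 1 (mod 4), exponent 1; 17 ≡ 1 (mod 4), exponent 1; 61 ≡ 1 (mod 4), exponent 1.
All primes ≡ 3 (mod 4) appear to even exponent (or don't appear), so by the two-squares theorem n IS expressible as a sum of two squares.
Step 3: Build a representation. Group n = k² · m with k = 2 and m = 13 · 17 · 61 = 13481 (a product of primes ≡ 1 (mod 4)); a representation of m scales to one of n via (k·x)² + (k·y)² = k²(x² + y²). Each prime p ≡ 1 (mod 4) is itself a sum of two squares; find a² by testing p − a² for a perfect square:
  13: 13 − 1² = 12, 13 − 2² = 9 = 3² ⇒ 13 = 2² + 3².
  17: 17 − 1² = 16 = 4² ⇒ 17 = 1² + 4².
  61: 61 − 1² = 60, 61 − 2² = 57, 61 − 3² = 52, 61 − 4² = 45, 61 − 5² = 36 = 6² ⇒ 61 = 5² + 6².
  Combine using the Brahmagupta–Fibonacci identity (a² + b²)(c² + d²) = (ac − bd)² + (ad + bc)² = (ac + bd)² + (ad − bc)²:
  13 · 17 = 221: from (2² + 3²)(1² + 4²), take (2·1 − 3·4, 2·4 + 3·1) = (2 − 12, 8 + 3) = (-10, 11); dropping signs (only squares matter) gives (10, 11); check 10² + 11² = 100 + 121 = 221 ✓.
  221 · 61 = 13481: from (10² + 11²)(5² + 6²), take (10·5 − 11·6, 10·6 + 11·5) = (50 − 66, 60 + 55) = (-16, 115); dropping signs (only squares matter) gives (16, 115); check 16² + 115² = 256 + 13225 = 13481 ✓.
  Scale by k = 2: (2·16, 2·115) = (32, 230).
Step 4: Order so x ≤ y and verify: 32² + 230² = 1024 + 52900 = 53924 = n. ✓

n = 53924 = 32² + 230² (one valid representation with x ≤ y).


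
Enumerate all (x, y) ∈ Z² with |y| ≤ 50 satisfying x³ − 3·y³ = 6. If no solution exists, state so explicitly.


The equation is x³ - 3y³ = 6. For fixed y, x³ = 3·y³ + 6, so a solution requires the RHS to be a perfect cube.
Strategy: iterate y from -50 to 50, compute RHS = 3·y³ + 6, and check whether it is a (positive or negative) perfect cube.
Check small values of y:
  y = 0: RHS = 6 is not a perfect cube.
  y = 1: RHS = 9 is not a perfect cube.
  y = -1: RHS = 3 is not a perfect cube.
  y = 2: RHS = 30 is not a perfect cube.
  y = -2: RHS = -18 is not a perfect cube.
  y = 3: RHS = 87 is not a perfect cube.
  y = -3: RHS = -75 is not a perfect cube.
Continuing the search up to |y| = 50 finds no solutions either.
No (x, y) in the scanned range satisfies the equation.

No integer solutions with |y| ≤ 50.


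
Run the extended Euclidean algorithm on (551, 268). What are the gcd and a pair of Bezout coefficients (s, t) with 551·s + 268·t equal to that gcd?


Euclidean algorithm on (551, 268) — divide until remainder is 0:
  551 = 2 · 268 + 15
  268 = 17 · 15 + 13
  15 = 1 · 13 + 2
  13 = 6 · 2 + 1
  2 = 2 · 1 + 0
gcd(551, 268) = 1.
Track Bezout coefficients alongside the remainders: start with r₀ = 551 = a·1 + b·0 (s = 1, t = 0) and r₁ = 268 = a·0 + b·1 (s = 0, t = 1); each new remainder r_{k+1} = r_{k-1} − q_k·r_k inherits s_{k+1} = s_{k-1} − q_k·s_k, t_{k+1} = t_{k-1} − q_k·t_k, so r_k = a·s_k + b·t_k at every step:
  q = 2: r = 15, s = 1 − 2·0 = 1, t = 0 − 2·1 = -2  (check: 551·1 + 268·(-2) = 15)
  q = 17: r = 13, s = 0 − 17·1 = -17, t = 1 − 17·(-2) = 35  (check: 551·(-17) + 268·35 = 13)
  q = 1: r = 2, s = 1 − 1·(-17) = 18, t = -2 − 1·35 = -37  (check: 551·18 + 268·(-37) = 2)
  q = 6: r = 1, s = -17 − 6·18 = -125, t = 35 − 6·(-37) = 257  (check: 551·(-125) + 268·257 = 1)
The row with r = 1 (the gcd) gives the Bezout coefficients s = -125, t = 257.
Result: 551 · (-125) + 268 · (257) = 1.

gcd(551, 268) = 1; s = -125, t = 257 (check: 551·(-125) + 268·257 = 1).


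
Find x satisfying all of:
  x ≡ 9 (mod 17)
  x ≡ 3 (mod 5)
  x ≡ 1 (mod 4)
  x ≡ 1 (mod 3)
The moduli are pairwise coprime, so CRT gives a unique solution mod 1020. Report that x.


Product of moduli M = 17 · 5 · 4 · 3 = 1020.
Merge one congruence at a time:
  Start: x ≡ 9 (mod 17).
  Combine with x ≡ 3 (mod 5); new modulus lcm = 85.
    Write x = 9 + 17·t and substitute into x ≡ 3 (mod 5): 17·t ≡ 3 − 9 = -6 (mod 5).
    Reduce coefficients mod 5: 2·t ≡ 4 (mod 5).
    The inverse of 2 mod 5 is 3 (since 2·3 = 6 = 1·5 + 1), so t ≡ 3·4 = 12 ≡ 2 (mod 5).
    Then x = 9 + 17·2 = 43, valid modulo lcm(17, 5) = 85: x ≡ 43 (mod 85).
  Combine with x ≡ 1 (mod 4); new modulus lcm = 340.
    Write x = 43 + 85·t and substitute into x ≡ 1 (mod 4): 85·t ≡ 1 − 43 = -42 (mod 4).
    Reduce coefficients mod 4: 1·t ≡ 2 (mod 4).
    So t ≡ 2 (mod 4).
    Then x = 43 + 85·2 = 213, valid modulo lcm(85, 4) = 340: x ≡ 213 (mod 340).
  Combine with x ≡ 1 (mod 3); new modulus lcm = 1020.
    Write x = 213 + 340·t and substitute into x ≡ 1 (mod 3): 340·t ≡ 1 − 213 = -212 (mod 3).
    Reduce coefficients mod 3: 1·t ≡ 1 (mod 3).
    So t ≡ 1 (mod 3).
    Then x = 213 + 340·1 = 553, valid modulo lcm(340, 3) = 1020: x ≡ 553 (mod 1020).
Verify against each original: 553 mod 17 = 9, 553 mod 5 = 3, 553 mod 4 = 1, 553 mod 3 = 1.

x ≡ 553 (mod 1020).
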